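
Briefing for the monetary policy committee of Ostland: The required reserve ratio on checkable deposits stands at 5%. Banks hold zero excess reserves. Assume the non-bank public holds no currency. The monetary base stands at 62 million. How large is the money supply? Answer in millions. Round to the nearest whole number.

1240 million

With no currency drain or excess reserves, the money multiplier is m = 1/rr = 1/0.05 = 20.
Money supply M = m × MB = 20 × 62 = 1240 million.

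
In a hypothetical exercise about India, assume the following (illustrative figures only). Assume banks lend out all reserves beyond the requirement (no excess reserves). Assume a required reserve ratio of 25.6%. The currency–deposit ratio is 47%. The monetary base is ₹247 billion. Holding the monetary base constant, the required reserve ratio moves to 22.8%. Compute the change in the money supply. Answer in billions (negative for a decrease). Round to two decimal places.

₹20.06 billion

Initially m₁ = (1 + 0.47) / (0.256 + 0.47) ≈ 2.024793, so M₁ = 2.024793 × 247 ≈ 500.1239 billion.
After the change m₂ = (1 + 0.47) / (0.228 + 0.47) ≈ 2.106017, so M₂ = 2.106017 × 247 ≈ 520.1862 billion.
ΔM = M₂ − M₁ = 520.1862 − 500.1239 = 20.0623 billion.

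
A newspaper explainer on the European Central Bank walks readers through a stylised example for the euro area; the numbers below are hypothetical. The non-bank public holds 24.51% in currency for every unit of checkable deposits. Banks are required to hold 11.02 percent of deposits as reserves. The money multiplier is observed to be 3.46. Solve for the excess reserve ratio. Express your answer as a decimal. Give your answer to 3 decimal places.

0.005

Using m = 3.46. Since m = (1 + c)/(c + rr + e), the denominator satisfies c + rr + e = (1 + c)/m = (1 + 0.2451) / 3.46 ≈ 0.359855.
With c = 0.2451 and rr = 0.1102, the excess reserve ratio is 0.359855 − 0.2451 − 0.1102 = 0.004555.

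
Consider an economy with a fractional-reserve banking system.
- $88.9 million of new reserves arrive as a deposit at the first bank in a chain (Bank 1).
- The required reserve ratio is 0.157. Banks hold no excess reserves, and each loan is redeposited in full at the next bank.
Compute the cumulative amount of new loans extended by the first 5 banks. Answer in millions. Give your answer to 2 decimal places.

$274.12 million

Bank i lends (1 − rr)^i of the original deposit: Bank 1 lends 88.9·0.8430 = 74.9427, Bank 2 lends 88.9·0.8430² ≈ 63.1767, and so on.
Summing a geometric series: total = 88.9·[0.8430·(1 − 0.8430^5) / (1 − 0.8430)] ≈ 274.1215 million.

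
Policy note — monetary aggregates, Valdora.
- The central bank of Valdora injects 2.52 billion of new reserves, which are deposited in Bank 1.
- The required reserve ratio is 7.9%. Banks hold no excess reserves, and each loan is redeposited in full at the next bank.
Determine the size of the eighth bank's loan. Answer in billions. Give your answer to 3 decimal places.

1.305 billion

Each bank lends a fraction (1 − rr) = 0.9210 of the deposit it receives, so Bank 8 receives 2.52·0.9210^7 and lends 2.52·0.9210^8 ≈ 1.3046 billion.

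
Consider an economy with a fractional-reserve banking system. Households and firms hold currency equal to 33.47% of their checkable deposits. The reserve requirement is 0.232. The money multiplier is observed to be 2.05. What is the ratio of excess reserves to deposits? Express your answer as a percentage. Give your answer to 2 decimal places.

8.44%

Using m = 2.05. Since m = (1 + c)/(c + rr + e), the denominator satisfies c + rr + e = (1 + c)/m = (1 + 0.3347) / 2.05 ≈ 0.651073.
With c = 0.3347 and rr = 0.232, the ratio of excess reserves to deposits is 0.651073 − 0.3347 − 0.232 = 0.084373.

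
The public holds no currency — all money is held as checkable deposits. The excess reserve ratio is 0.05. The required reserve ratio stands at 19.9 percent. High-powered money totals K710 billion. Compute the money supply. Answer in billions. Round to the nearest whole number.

K2851 billion

The money multiplier is m = 1 / (rr + e) = 1 / (0.199 + 0.05) ≈ 4.0161.
So M = m × MB = 4.0161 × 710 = 2851.431 billion.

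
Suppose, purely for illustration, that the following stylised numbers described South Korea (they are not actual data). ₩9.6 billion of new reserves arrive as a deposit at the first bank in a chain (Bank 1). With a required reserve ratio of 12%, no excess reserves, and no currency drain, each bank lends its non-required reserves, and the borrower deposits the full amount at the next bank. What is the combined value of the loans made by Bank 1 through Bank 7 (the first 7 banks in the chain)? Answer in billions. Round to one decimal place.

₩41.6 billion

Bank i lends (1 − rr)^i of the original deposit: Bank 1 lends 9.6·0.8800 = 8.4480, Bank 2 lends 9.6·0.8800² ≈ 7.4342, and so on.
Summing a geometric series: total = 9.6·[0.8800·(1 − 0.8800^7) / (1 − 0.8800)] ≈ 41.6292 billion.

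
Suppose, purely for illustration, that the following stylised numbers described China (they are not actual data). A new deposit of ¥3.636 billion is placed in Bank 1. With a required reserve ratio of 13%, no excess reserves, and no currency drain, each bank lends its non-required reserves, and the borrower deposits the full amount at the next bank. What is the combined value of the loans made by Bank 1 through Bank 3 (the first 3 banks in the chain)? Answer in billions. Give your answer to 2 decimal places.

Bank i lends (1 − rr)^i of the original deposit: Bank 1 lends 3.636·0.8700 ≈ 3.1633, Bank 2 lends 3.636·0.8700² ≈ 2.7521, and so on.
Summing a geometric series: total = 3.636·[0.8700·(1 − 0.8700^3) / (1 − 0.8700)] ≈ 8.3097 billion.

¥8.31 billion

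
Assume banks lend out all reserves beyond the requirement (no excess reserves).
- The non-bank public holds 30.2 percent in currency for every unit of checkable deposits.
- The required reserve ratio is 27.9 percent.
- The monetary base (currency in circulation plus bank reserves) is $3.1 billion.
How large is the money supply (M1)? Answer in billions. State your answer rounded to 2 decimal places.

$6.95 billion

The money multiplier is m = (1 + c) / (rr + c) = (1 + 0.302) / (0.279 + 0.302) ≈ 2.2410.
So M = m × MB = 2.2410 × 3.1 = 6.9471 billion.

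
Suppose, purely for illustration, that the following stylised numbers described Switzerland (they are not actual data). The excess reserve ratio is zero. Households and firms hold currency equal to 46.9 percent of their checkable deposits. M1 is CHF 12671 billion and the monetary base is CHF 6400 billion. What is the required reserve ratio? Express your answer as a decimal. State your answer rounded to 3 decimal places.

Using m = M/MB = 12671/6400 ≈ 1.979844. Since m = (1 + c)/(c + rr + e), the denominator satisfies c + rr + e = (1 + c)/m = (1 + 0.469) / 1.979844 ≈ 0.741978.
With c = 0.469 and e = 0, the required reserve ratio is 0.741978 − 0.469 − 0 = 0.272978.

0.273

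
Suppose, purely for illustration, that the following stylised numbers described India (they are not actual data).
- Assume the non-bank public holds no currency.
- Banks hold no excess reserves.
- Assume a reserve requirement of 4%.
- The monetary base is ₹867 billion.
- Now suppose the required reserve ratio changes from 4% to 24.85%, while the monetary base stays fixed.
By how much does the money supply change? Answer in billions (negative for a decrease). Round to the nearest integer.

Initially m₁ = 1 / (0.04) = 25, so M₁ = 25 × 867 = 21675 billion.
After the change m₂ = 1 / (0.2485) ≈ 4.0241, so M₂ = 4.0241 × 867 = 3488.8947 billion.
ΔM = M₂ − M₁ = 3488.8947 − 21675 = -18186.1053 billion.

-18186 billion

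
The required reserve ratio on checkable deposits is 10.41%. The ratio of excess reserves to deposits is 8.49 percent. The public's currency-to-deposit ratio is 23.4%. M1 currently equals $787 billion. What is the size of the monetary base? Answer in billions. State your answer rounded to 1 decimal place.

$269.8 billion

The money multiplier is m = (1 + c) / (rr + e + c) = (1 + 0.234) / (0.1041 + 0.0849 + 0.234) ≈ 2.91726.
MB = M / m = 787 / 2.91726 ≈ 269.7737 billion.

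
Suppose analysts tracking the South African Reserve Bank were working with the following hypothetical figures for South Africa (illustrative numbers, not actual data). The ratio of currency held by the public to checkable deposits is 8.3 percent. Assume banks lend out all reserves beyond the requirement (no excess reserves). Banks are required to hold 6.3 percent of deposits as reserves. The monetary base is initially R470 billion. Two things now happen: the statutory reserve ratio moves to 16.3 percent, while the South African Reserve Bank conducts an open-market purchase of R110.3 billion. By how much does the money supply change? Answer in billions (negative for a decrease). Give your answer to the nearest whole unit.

-932 billion

Before: m₁ = (1 + 0.083) / (0.063 + 0.083) ≈ 7.4178, MB₁ = 470, so M₁ = 7.4178 × 470 = 3486.366 billion.
After: m₂ = (1 + 0.083) / (0.163 + 0.083) ≈ 4.4024, MB₂ = 470 + 110.3 = 580.3, so M₂ = 4.4024 × 580.3 ≈ 2554.7127 billion.
ΔM = M₂ − M₁ = 2554.7127 − 3486.366 = -931.6533 billion.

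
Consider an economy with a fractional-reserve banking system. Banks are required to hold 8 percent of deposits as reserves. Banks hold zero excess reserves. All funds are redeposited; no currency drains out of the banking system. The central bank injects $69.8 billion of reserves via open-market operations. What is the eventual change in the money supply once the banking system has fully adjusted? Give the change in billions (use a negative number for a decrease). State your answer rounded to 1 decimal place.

The simple money multiplier is m = 1/rr = 1/0.08 = 12.5.
An open-market purchase increases the monetary base by 69.8 billion, so ΔM = m × ΔMB = 12.5 × 69.8 = 872.5 billion.

$872.5 billion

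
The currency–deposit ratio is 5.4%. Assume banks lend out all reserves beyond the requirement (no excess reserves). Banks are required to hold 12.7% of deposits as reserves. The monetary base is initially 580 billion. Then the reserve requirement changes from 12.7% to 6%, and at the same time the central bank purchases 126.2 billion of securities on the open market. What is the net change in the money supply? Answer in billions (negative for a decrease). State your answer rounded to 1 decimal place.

Before: m₁ = (1 + 0.054) / (0.127 + 0.054) ≈ 5.82320, MB₁ = 580, so M₁ = 5.82320 × 580 = 3377.456 billion.
After: m₂ = (1 + 0.054) / (0.06 + 0.054) ≈ 9.24561, MB₂ = 580 + 126.2 = 706.2, so M₂ = 9.24561 × 706.2 ≈ 6529.2498 billion.
ΔM = M₂ − M₁ = 6529.2498 − 3377.456 = 3151.7938 billion.

3151.8 billion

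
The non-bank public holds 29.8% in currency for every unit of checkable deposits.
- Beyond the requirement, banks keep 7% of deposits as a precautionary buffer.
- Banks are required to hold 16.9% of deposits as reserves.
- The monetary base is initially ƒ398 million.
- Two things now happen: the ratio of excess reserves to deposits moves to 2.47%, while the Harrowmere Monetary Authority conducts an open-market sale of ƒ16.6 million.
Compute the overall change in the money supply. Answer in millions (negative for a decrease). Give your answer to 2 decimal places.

ƒ44.81 million

Before: m₁ = (1 + 0.298) / (0.169 + 0.07 + 0.298) ≈ 2.417132, MB₁ = 398, so M₁ = 2.417132 × 398 ≈ 962.0185 million.
After: m₂ = (1 + 0.298) / (0.169 + 0.0247 + 0.298) ≈ 2.639821, MB₂ = 398 − 16.6 = 381.4, so M₂ = 2.639821 × 381.4 ≈ 1006.8277 million.
ΔM = M₂ − M₁ = 1006.8277 − 962.0185 = 44.8092 million.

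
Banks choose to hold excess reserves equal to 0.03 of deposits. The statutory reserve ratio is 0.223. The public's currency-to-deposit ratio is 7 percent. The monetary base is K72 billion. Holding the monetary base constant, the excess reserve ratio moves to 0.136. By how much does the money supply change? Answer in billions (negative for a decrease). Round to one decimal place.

-58.9 billion

Initially m₁ = (1 + 0.07) / (0.223 + 0.03 + 0.07) ≈ 3.3127, so M₁ = 3.3127 × 72 = 238.5144 billion.
After the change m₂ = (1 + 0.07) / (0.223 + 0.136 + 0.07) ≈ 2.4942, so M₂ = 2.4942 × 72 = 179.5824 billion.
ΔM = M₂ − M₁ = 179.5824 − 238.5144 = -58.932 billion.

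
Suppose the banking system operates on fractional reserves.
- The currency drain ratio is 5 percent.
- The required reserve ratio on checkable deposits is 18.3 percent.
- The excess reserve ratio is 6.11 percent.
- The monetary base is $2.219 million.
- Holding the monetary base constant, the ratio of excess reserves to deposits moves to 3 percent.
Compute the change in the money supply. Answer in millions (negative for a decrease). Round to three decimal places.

Initially m₁ = (1 + 0.05) / (0.183 + 0.0611 + 0.05) ≈ 3.57021, so M₁ = 3.57021 × 2.219 ≈ 7.9223 million.
After the change m₂ = (1 + 0.05) / (0.183 + 0.03 + 0.05) ≈ 3.99240, so M₂ = 3.99240 × 2.219 ≈ 8.8591 million.
ΔM = M₂ − M₁ = 8.8591 − 7.9223 = 0.9368 million.

$0.937 million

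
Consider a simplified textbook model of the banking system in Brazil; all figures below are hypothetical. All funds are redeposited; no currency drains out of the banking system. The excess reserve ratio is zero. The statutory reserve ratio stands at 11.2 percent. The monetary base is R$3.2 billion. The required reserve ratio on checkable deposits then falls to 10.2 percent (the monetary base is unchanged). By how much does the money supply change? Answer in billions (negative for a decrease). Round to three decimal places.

Initially m₁ = 1 / (0.112) ≈ 8.92857, so M₁ = 8.92857 × 3.2 ≈ 28.5714 billion.
After the change m₂ = 1 / (0.102) ≈ 9.80392, so M₂ = 9.80392 × 3.2 ≈ 31.3725 billion.
ΔM = M₂ − M₁ = 31.3725 − 28.5714 = 2.8011 billion.

R$2.801 billion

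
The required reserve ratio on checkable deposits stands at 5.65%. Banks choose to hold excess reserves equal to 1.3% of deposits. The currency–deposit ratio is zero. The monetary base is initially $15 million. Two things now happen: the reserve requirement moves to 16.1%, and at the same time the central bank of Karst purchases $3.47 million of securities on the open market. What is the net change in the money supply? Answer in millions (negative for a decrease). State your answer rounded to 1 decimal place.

Before: m₁ = 1 / (0.0565 + 0.013) ≈ 14.3885, MB₁ = 15, so M₁ = 14.3885 × 15 = 215.8275 million.
After: m₂ = 1 / (0.161 + 0.013) ≈ 5.7471, MB₂ = 15 + 3.47 = 18.47, so M₂ = 5.7471 × 18.47 ≈ 106.1489 million.
ΔM = M₂ − M₁ = 106.1489 − 215.8275 = -109.6786 million.

-109.7 million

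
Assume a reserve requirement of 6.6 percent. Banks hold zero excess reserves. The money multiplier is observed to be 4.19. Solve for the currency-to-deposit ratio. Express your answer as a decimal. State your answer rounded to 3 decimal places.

0.227

Using m = 4.19. From m = (1 + c)/(c + rr + e), rearranging gives 1 + c = m·(c + rr + e), so c·(1 − m) = m·(rr + e) − 1.
Hence c = [m·(rr + e) − 1]/(1 − m) = [4.19 × (0.066 + 0) − 1] / (1 − 4.19) ≈ 0.226790.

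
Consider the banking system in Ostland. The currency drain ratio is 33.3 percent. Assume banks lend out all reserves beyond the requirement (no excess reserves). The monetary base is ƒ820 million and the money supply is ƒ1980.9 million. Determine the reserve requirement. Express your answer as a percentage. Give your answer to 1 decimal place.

21.9%

Using m = M/MB = 1980.9/820 ≈ 2.415732. Since m = (1 + c)/(c + rr + e), the denominator satisfies c + rr + e = (1 + c)/m = (1 + 0.333) / 2.415732 ≈ 0.551800.
With c = 0.333 and e = 0, the reserve requirement is 0.551800 − 0.333 − 0 = 0.2188.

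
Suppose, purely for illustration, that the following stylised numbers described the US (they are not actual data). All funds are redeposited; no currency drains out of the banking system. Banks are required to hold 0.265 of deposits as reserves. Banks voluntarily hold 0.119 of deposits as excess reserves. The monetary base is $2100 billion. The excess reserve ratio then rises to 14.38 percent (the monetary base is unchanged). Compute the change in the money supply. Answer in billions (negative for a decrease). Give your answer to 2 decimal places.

-331.76 billion

Initially m₁ = 1 / (0.265 + 0.119) ≈ 2.6041667, so M₁ = 2.6041667 × 2100 ≈ 5468.7501 billion.
After the change m₂ = 1 / (0.265 + 0.1438) ≈ 2.4461840, so M₂ = 2.4461840 × 2100 = 5136.9864 billion.
ΔM = M₂ − M₁ = 5136.9864 − 5468.7501 = -331.7637 billion.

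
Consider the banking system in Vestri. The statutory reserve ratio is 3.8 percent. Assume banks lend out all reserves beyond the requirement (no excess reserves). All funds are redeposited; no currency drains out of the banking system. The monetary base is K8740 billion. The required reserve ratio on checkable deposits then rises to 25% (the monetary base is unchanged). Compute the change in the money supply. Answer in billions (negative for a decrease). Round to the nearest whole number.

Initially m₁ = 1 / (0.038) ≈ 26.31579, so M₁ = 26.31579 × 8740 = 230000.0046 billion.
After the change m₂ = 1 / (0.25) = 4, so M₂ = 4 × 8740 = 34960 billion.
ΔM = M₂ − M₁ = 34960 − 230000.0046 = -195040.0046 billion.

-195040 billion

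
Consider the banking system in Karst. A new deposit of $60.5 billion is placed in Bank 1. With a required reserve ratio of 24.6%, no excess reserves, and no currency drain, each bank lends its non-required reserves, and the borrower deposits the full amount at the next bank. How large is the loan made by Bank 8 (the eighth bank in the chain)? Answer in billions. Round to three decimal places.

$6.320 billion

Each bank lends a fraction (1 − rr) = 0.7540 of the deposit it receives, so Bank 8 receives 60.5·0.7540^7 and lends 60.5·0.7540^8 ≈ 6.3201 billion.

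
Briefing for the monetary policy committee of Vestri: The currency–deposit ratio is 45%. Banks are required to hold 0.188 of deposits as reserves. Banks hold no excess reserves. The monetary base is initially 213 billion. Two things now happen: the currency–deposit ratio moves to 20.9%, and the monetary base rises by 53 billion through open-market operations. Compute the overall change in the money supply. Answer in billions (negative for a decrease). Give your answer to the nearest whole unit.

Before: m₁ = (1 + 0.45) / (0.188 + 0.45) ≈ 2.2727, MB₁ = 213, so M₁ = 2.2727 × 213 = 484.0851 billion.
After: m₂ = (1 + 0.209) / (0.188 + 0.209) ≈ 3.0453, MB₂ = 213 + 53 = 266, so M₂ = 3.0453 × 266 = 810.0498 billion.
ΔM = M₂ − M₁ = 810.0498 − 484.0851 = 325.9647 billion.

326 billion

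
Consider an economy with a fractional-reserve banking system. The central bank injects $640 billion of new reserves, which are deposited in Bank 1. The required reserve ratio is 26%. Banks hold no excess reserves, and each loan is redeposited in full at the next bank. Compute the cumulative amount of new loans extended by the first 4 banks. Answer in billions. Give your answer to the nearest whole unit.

Bank i lends (1 − rr)^i of the original deposit: Bank 1 lends 640·0.7400 = 473.6000, Bank 2 lends 640·0.7400² = 350.4640, and so on.
Summing a geometric series: total = 640·[0.7400·(1 − 0.7400^4) / (1 − 0.7400)] ≈ 1275.3214 billion.

$1275 billion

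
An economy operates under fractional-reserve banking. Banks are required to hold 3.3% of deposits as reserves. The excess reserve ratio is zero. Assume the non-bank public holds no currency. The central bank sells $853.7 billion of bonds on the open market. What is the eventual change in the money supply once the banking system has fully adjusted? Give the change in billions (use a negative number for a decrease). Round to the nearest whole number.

-25870 billion

The simple money multiplier is m = 1/rr = 1/0.033 ≈ 30.3030.
An open-market sale reduces the monetary base by 853.7 billion, so ΔM = m × ΔMB = 30.3030 × (−853.7) = -25869.6711 billion.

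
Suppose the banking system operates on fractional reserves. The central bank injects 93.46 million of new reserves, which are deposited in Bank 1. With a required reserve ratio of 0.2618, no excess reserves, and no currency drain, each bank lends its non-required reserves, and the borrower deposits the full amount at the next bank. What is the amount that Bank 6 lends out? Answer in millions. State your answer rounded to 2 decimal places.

15.12 million

Each bank lends a fraction (1 − rr) = 0.7382 of the deposit it receives, so Bank 6 receives 93.46·0.7382^5 and lends 93.46·0.7382^6 ≈ 15.1241 million.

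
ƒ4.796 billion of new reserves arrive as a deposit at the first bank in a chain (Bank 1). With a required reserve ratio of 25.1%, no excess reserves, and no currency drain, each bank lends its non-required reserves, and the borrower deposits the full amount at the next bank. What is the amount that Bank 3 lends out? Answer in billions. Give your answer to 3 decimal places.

ƒ2.015 billion

Each bank lends a fraction (1 − rr) = 0.7490 of the deposit it receives, so Bank 3 receives 4.796·0.7490^2 and lends 4.796·0.7490^3 ≈ 2.0152 billion.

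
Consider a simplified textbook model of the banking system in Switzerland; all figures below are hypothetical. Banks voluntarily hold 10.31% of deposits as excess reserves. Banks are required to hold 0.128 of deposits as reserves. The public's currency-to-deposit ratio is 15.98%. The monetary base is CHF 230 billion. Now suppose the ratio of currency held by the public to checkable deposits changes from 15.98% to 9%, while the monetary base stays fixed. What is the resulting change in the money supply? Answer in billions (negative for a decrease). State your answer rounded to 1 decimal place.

CHF 98.3 billion

Initially m₁ = (1 + 0.1598) / (0.128 + 0.1031 + 0.1598) ≈ 2.96700, so M₁ = 2.96700 × 230 = 682.41 billion.
After the change m₂ = (1 + 0.09) / (0.128 + 0.1031 + 0.09) ≈ 3.39458, so M₂ = 3.39458 × 230 = 780.7534 billion.
ΔM = M₂ − M₁ = 780.7534 − 682.41 = 98.3434 billion.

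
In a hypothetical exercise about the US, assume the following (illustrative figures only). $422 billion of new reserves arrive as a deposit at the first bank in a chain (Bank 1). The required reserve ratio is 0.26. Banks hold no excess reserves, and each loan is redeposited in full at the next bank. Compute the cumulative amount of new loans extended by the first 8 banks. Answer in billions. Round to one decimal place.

$1093.1 billion

Bank i lends (1 − rr)^i of the original deposit: Bank 1 lends 422·0.7400 = 312.2800, Bank 2 lends 422·0.7400² = 231.0872, and so on.
Summing a geometric series: total = 422·[0.7400·(1 − 0.7400^8) / (1 − 0.7400)] ≈ 1093.0767 billion.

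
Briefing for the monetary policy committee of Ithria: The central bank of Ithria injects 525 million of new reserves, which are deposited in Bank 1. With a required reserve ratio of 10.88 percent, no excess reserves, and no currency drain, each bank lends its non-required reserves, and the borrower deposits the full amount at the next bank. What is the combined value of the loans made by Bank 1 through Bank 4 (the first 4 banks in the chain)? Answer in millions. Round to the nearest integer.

Bank i lends (1 − rr)^i of the original deposit: Bank 1 lends 525·0.8912 = 467.8800, Bank 2 lends 525·0.8912² ≈ 416.9747, and so on.
Summing a geometric series: total = 525·[0.8912·(1 − 0.8912^4) / (1 − 0.8912)] ≈ 1587.6394 million.

1588 million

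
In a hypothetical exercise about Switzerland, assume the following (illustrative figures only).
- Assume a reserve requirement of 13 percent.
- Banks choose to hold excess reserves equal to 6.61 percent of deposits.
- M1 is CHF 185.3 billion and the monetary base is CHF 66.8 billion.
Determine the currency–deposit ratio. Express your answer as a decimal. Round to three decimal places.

0.257

Using m = M/MB = 185.3/66.8 ≈ 2.773952. From m = (1 + c)/(c + rr + e), rearranging gives 1 + c = m·(c + rr + e), so c·(1 − m) = m·(rr + e) − 1.
Hence c = [m·(rr + e) − 1]/(1 − m) = [2.773952 × (0.13 + 0.0661) − 1] / (1 − 2.773952) ≈ 0.257069.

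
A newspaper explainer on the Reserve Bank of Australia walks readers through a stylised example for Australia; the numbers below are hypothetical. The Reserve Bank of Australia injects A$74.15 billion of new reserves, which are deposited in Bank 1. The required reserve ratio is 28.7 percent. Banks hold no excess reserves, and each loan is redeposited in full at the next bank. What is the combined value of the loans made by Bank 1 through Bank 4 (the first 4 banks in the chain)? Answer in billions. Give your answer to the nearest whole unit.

Bank i lends (1 − rr)^i of the original deposit: Bank 1 lends 74.15·0.7130 ≈ 52.8690, Bank 2 lends 74.15·0.7130² ≈ 37.6956, and so on.
Summing a geometric series: total = 74.15·[0.7130·(1 − 0.7130^4) / (1 − 0.7130)] ≈ 136.6047 billion.

A$137 billion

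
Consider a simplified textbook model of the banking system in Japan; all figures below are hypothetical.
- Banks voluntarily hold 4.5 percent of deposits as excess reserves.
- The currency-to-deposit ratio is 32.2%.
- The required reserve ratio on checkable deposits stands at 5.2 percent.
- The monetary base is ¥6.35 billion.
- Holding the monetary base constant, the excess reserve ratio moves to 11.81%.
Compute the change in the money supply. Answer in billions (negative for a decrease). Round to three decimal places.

Initially m₁ = (1 + 0.322) / (0.052 + 0.045 + 0.322) ≈ 3.15513, so M₁ = 3.15513 × 6.35 ≈ 20.0351 billion.
After the change m₂ = (1 + 0.322) / (0.052 + 0.1181 + 0.322) ≈ 2.68645, so M₂ = 2.68645 × 6.35 ≈ 17.059 billion.
ΔM = M₂ − M₁ = 17.059 − 20.0351 = -2.9761 billion.

-2.976 billion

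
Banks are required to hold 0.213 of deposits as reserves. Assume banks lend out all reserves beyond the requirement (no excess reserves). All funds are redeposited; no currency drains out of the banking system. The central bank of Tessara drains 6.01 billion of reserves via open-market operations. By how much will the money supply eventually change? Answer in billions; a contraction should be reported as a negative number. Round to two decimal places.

-28.22 billion

The simple money multiplier is m = 1/rr = 1/0.213 ≈ 4.6948.
An open-market sale reduces the monetary base by 6.01 billion, so ΔM = m × ΔMB = 4.6948 × (−6.01) ≈ -28.2157 billion.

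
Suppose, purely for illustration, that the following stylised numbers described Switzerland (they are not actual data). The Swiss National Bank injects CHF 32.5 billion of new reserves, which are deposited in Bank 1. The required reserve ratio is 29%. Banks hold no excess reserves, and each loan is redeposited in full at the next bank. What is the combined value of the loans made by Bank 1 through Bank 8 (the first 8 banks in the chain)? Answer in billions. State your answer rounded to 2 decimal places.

CHF 74.43 billion

Bank i lends (1 − rr)^i of the original deposit: Bank 1 lends 32.5·0.7100 = 23.0750, Bank 2 lends 32.5·0.7100² ≈ 16.3833, and so on.
Summing a geometric series: total = 32.5·[0.7100·(1 − 0.7100^8) / (1 − 0.7100)] ≈ 74.4308 billion.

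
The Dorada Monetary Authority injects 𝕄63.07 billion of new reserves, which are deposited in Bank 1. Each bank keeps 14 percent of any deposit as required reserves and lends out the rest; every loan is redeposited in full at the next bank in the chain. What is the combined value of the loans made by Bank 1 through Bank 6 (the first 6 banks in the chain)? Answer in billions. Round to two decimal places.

Bank i lends (1 − rr)^i of the original deposit: Bank 1 lends 63.07·0.8600 = 54.2402, Bank 2 lends 63.07·0.8600² ≈ 46.6466, and so on.
Summing a geometric series: total = 63.07·[0.8600·(1 − 0.8600^6) / (1 − 0.8600)] ≈ 230.6885 billion.

𝕄230.69 billion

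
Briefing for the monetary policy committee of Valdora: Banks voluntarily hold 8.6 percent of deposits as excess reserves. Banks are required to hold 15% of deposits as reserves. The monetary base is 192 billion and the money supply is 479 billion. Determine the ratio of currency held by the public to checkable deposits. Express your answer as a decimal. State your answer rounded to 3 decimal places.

0.275

Using m = M/MB = 479/192 ≈ 2.494792. From m = (1 + c)/(c + rr + e), rearranging gives 1 + c = m·(c + rr + e), so c·(1 − m) = m·(rr + e) − 1.
Hence c = [m·(rr + e) − 1]/(1 − m) = [2.494792 × (0.15 + 0.086) − 1] / (1 − 2.494792) ≈ 0.275108.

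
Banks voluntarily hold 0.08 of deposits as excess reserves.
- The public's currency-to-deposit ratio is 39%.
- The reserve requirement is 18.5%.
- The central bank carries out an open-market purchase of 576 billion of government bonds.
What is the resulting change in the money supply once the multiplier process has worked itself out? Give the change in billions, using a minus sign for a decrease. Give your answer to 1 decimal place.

1222.4 billion

The money multiplier is m = (1 + c) / (rr + e + c) = (1 + 0.39) / (0.185 + 0.08 + 0.39) ≈ 2.12214.
The purchase adds 576 billion of base, so ΔM = m × ΔMB = 2.12214 × (+576) ≈ 1222.3526 billion.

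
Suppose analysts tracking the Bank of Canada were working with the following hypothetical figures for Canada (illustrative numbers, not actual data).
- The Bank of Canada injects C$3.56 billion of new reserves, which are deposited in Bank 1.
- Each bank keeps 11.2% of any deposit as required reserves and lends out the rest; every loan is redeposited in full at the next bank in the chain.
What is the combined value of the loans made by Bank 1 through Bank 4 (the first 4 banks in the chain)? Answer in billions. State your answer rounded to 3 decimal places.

C$10.675 billion

Bank i lends (1 − rr)^i of the original deposit: Bank 1 lends 3.56·0.8880 ≈ 3.1613, Bank 2 lends 3.56·0.8880² ≈ 2.8072, and so on.
Summing a geometric series: total = 3.56·[0.8880·(1 − 0.8880^4) / (1 − 0.8880)] ≈ 10.6749 billion.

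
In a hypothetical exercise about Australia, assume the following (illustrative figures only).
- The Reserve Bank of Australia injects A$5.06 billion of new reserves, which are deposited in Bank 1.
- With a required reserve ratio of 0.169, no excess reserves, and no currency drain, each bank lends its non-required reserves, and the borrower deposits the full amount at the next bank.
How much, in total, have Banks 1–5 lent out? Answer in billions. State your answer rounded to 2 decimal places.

Bank i lends (1 − rr)^i of the original deposit: Bank 1 lends 5.06·0.8310 ≈ 4.2049, Bank 2 lends 5.06·0.8310² ≈ 3.4942, and so on.
Summing a geometric series: total = 5.06·[0.8310·(1 − 0.8310^5) / (1 − 0.8310)] ≈ 15.0210 billion.

A$15.02 billion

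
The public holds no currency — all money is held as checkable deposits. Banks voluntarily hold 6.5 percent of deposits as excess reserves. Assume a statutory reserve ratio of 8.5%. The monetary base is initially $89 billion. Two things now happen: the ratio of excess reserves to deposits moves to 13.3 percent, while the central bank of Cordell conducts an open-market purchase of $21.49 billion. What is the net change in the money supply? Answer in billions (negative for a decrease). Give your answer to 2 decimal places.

Before: m₁ = 1 / (0.085 + 0.065) ≈ 6.666667, MB₁ = 89, so M₁ = 6.666667 × 89 ≈ 593.3334 billion.
After: m₂ = 1 / (0.085 + 0.133) ≈ 4.587156, MB₂ = 89 + 21.49 = 110.49, so M₂ = 4.587156 × 110.49 ≈ 506.8349 billion.
ΔM = M₂ − M₁ = 506.8349 − 593.3334 = -86.4985 billion.

-86.50 billion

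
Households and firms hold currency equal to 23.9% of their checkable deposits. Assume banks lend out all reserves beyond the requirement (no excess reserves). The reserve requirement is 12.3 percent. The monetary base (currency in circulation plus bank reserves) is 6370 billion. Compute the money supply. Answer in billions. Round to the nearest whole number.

21802 billion

The money multiplier is m = (1 + c) / (rr + c) = (1 + 0.239) / (0.123 + 0.239) ≈ 3.42265.
So M = m × MB = 3.42265 × 6370 = 21802.2805 billion.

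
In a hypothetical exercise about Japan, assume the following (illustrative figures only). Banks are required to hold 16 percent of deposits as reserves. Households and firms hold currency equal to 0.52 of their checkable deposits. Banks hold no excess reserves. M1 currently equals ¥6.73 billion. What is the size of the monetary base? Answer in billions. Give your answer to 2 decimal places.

¥3.01 billion

The money multiplier is m = (1 + c) / (rr + c) = (1 + 0.52) / (0.16 + 0.52) ≈ 2.2353.
MB = M / m = 6.73 / 2.2353 ≈ 3.0108 billion.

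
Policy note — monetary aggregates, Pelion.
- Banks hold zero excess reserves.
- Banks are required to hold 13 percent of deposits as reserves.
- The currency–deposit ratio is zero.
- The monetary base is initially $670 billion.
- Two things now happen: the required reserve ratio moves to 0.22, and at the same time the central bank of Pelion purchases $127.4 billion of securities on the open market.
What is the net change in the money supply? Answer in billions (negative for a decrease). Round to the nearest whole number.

-1529 billion

Before: m₁ = 1 / (0.13) ≈ 7.6923, MB₁ = 670, so M₁ = 7.6923 × 670 = 5153.841 billion.
After: m₂ = 1 / (0.22) ≈ 4.5455, MB₂ = 670 + 127.4 = 797.4, so M₂ = 4.5455 × 797.4 = 3624.5817 billion.
ΔM = M₂ − M₁ = 3624.5817 − 5153.841 = -1529.2593 billion.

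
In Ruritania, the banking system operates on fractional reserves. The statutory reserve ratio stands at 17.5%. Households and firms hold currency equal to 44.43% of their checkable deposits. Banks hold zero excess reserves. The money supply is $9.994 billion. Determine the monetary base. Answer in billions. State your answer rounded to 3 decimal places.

The money multiplier is m = (1 + c) / (rr + c) = (1 + 0.4443) / (0.175 + 0.4443) ≈ 2.33215.
MB = M / m = 9.994 / 2.33215 ≈ 4.2853 billion.

$4.285 billion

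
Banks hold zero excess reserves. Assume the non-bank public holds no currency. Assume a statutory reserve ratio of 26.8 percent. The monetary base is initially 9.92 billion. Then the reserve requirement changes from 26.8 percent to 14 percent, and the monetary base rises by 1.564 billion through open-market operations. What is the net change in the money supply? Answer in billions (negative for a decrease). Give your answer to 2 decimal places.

45.01 billion

Before: m₁ = 1 / (0.268) ≈ 3.73134, MB₁ = 9.92, so M₁ = 3.73134 × 9.92 ≈ 37.0149 billion.
After: m₂ = 1 / (0.14) ≈ 7.14286, MB₂ = 9.92 + 1.564 = 11.484, so M₂ = 7.14286 × 11.484 ≈ 82.0286 billion.
ΔM = M₂ − M₁ = 82.0286 − 37.0149 = 45.0137 billion.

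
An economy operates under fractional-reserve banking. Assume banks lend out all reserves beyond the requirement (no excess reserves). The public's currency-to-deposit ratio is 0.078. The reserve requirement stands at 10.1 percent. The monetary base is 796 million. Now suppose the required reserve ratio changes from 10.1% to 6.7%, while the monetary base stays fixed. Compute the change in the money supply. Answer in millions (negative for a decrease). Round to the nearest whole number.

Initially m₁ = (1 + 0.078) / (0.101 + 0.078) ≈ 6.0223, so M₁ = 6.0223 × 796 = 4793.7508 million.
After the change m₂ = (1 + 0.078) / (0.067 + 0.078) ≈ 7.4345, so M₂ = 7.4345 × 796 = 5917.862 million.
ΔM = M₂ − M₁ = 5917.862 − 4793.7508 = 1124.1112 million.

1124 million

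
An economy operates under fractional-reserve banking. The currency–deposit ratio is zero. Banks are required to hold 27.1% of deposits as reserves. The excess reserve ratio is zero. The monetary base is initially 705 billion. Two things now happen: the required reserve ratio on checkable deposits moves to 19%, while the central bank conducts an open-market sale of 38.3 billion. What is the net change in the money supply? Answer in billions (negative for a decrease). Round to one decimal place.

Before: m₁ = 1 / (0.271) ≈ 3.69004, MB₁ = 705, so M₁ = 3.69004 × 705 = 2601.4782 billion.
After: m₂ = 1 / (0.19) ≈ 5.26316, MB₂ = 705 − 38.3 = 666.7, so M₂ = 5.26316 × 666.7 ≈ 3508.9488 billion.
ΔM = M₂ − M₁ = 3508.9488 − 2601.4782 = 907.4706 billion.

907.5 billion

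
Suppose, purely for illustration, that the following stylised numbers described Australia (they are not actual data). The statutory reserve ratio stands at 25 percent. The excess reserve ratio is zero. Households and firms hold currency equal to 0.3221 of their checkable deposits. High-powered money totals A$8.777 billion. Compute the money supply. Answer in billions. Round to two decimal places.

The money multiplier is m = (1 + c) / (rr + c) = (1 + 0.3221) / (0.25 + 0.3221) ≈ 2.3110.
So M = m × MB = 2.3110 × 8.777 ≈ 20.2836 billion.

A$20.28 billion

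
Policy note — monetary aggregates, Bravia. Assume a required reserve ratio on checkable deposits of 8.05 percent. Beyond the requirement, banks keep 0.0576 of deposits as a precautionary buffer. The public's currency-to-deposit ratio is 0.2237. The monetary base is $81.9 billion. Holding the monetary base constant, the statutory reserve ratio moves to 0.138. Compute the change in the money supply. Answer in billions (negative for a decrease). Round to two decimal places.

Initially m₁ = (1 + 0.2237) / (0.0805 + 0.0576 + 0.2237) ≈ 3.38226, so M₁ = 3.38226 × 81.9 ≈ 277.0071 billion.
After the change m₂ = (1 + 0.2237) / (0.138 + 0.0576 + 0.2237) ≈ 2.91844, so M₂ = 2.91844 × 81.9 ≈ 239.0202 billion.
ΔM = M₂ − M₁ = 239.0202 − 277.0071 = -37.9869 billion.

-37.99 billion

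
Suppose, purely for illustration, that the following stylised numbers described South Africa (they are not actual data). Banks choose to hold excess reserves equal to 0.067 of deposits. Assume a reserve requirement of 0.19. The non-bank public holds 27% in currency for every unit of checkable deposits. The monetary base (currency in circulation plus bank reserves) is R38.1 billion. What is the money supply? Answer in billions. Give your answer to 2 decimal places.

R91.82 billion

The money multiplier is m = (1 + c) / (rr + e + c) = (1 + 0.27) / (0.19 + 0.067 + 0.27) ≈ 2.40987.
So M = m × MB = 2.40987 × 38.1 ≈ 91.816 billion.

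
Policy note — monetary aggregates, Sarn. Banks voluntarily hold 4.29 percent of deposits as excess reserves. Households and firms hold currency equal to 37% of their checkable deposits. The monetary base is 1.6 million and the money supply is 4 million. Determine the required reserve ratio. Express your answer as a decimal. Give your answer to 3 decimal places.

Using m = M/MB = 4/1.6 = 2.500000. Since m = (1 + c)/(c + rr + e), the denominator satisfies c + rr + e = (1 + c)/m = (1 + 0.37) / 2.500000 = 0.548000.
With c = 0.37 and e = 0.0429, the required reserve ratio is 0.548000 − 0.37 − 0.0429 = 0.1351.

0.135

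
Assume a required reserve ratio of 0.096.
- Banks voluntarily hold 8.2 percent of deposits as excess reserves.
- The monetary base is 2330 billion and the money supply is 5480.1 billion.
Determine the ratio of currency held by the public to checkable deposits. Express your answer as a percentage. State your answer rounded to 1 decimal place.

43.0%

Using m = M/MB = 5480.1/2330 ≈ 2.351974. From m = (1 + c)/(c + rr + e), rearranging gives 1 + c = m·(c + rr + e), so c·(1 − m) = m·(rr + e) − 1.
Hence c = [m·(rr + e) − 1]/(1 − m) = [2.351974 × (0.096 + 0.082) − 1] / (1 − 2.351974) ≈ 0.430000.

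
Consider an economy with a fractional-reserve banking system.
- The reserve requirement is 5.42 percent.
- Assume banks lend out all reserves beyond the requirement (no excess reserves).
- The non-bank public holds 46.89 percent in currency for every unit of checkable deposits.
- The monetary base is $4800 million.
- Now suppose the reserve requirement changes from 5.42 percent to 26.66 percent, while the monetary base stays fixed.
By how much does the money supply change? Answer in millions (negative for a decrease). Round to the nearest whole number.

Initially m₁ = (1 + 0.4689) / (0.0542 + 0.4689) ≈ 2.80807, so M₁ = 2.80807 × 4800 = 13478.736 million.
After the change m₂ = (1 + 0.4689) / (0.2666 + 0.4689) ≈ 1.99714, so M₂ = 1.99714 × 4800 = 9586.272 million.
ΔM = M₂ − M₁ = 9586.272 − 13478.736 = -3892.464 million.

-3892 million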